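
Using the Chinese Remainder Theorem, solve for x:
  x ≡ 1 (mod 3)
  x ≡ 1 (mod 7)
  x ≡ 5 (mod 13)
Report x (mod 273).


Moduli 3, 7, 13 are pairwise coprime; by CRT there is a unique solution modulo M = 3 · 7 · 13 = 273.
Solve pairwise, accumulating the modulus:
  Start with x ≡ 1 (mod 3).
  Combine with x ≡ 1 (mod 7): since gcd(3, 7) = 1, we get a unique residue mod 21.
    Write x = 1 + 3·t and substitute into x ≡ 1 (mod 7): 3·t ≡ 1 − 1 = 0 (mod 7).
    The inverse of 3 mod 7 is 5 (since 3·5 = 15 = 2·7 + 1), so t ≡ 5·0 = 0 ≡ 0 (mod 7).
    Then x = 1 + 3·0 = 1, valid modulo lcm(3, 7) = 21: x ≡ 1 (mod 21).
  Combine with x ≡ 5 (mod 13): since gcd(21, 13) = 1, we get a unique residue mod 273.
    Write x = 1 + 21·t and substitute into x ≡ 5 (mod 13): 21·t ≡ 5 − 1 = 4 (mod 13).
    Reduce coefficients mod 13: 8·t ≡ 4 (mod 13).
    The inverse of 8 mod 13 is 5 (since 8·5 = 40 = 3·13 + 1), so t ≡ 5·4 = 20 ≡ 7 (mod 13).
    Then x = 1 + 21·7 = 148, valid modulo lcm(21, 13) = 273: x ≡ 148 (mod 273).
Verify: 148 mod 3 = 1 ✓, 148 mod 7 = 1 ✓, 148 mod 13 = 5 ✓.

x ≡ 148 (mod 273).


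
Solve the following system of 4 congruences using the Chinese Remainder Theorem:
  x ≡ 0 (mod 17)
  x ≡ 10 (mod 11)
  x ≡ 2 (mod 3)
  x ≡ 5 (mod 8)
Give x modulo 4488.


Product of moduli M = 17 · 11 · 3 · 8 = 4488.
Merge one congruence at a time:
  Start: x ≡ 0 (mod 17).
  Combine with x ≡ 10 (mod 11); new modulus lcm = 187.
    Write x = 0 + 17·t and substitute into x ≡ 10 (mod 11): 17·t ≡ 10 − 0 = 10 (mod 11).
    Reduce coefficients mod 11: 6·t ≡ 10 (mod 11).
    The inverse of 6 mod 11 is 2 (since 6·2 = 12 = 1·11 + 1), so t ≡ 2·10 = 20 ≡ 9 (mod 11).
    Then x = 0 + 17·9 = 153, valid modulo lcm(17, 11) = 187: x ≡ 153 (mod 187).
  Combine with x ≡ 2 (mod 3); new modulus lcm = 561.
    Write x = 153 + 187·t and substitute into x ≡ 2 (mod 3): 187·t ≡ 2 − 153 = -151 (mod 3).
    Reduce coefficients mod 3: 1·t ≡ 2 (mod 3).
    So t ≡ 2 (mod 3).
    Then x = 153 + 187·2 = 527, valid modulo lcm(187, 3) = 561: x ≡ 527 (mod 561).
  Combine with x ≡ 5 (mod 8); new modulus lcm = 4488.
    Write x = 527 + 561·t and substitute into x ≡ 5 (mod 8): 561·t ≡ 5 − 527 = -522 (mod 8).
    Reduce coefficients mod 8: 1·t ≡ 6 (mod 8).
    So t ≡ 6 (mod 8).
    Then x = 527 + 561·6 = 3893, valid modulo lcm(561, 8) = 4488: x ≡ 3893 (mod 4488).
Verify against each original: 3893 mod 17 = 0, 3893 mod 11 = 10, 3893 mod 3 = 2, 3893 mod 8 = 5.

x ≡ 3893 (mod 4488).


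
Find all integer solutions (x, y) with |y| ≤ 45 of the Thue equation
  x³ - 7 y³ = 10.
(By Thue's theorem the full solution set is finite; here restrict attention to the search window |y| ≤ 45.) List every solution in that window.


The equation is x³ - 7y³ = 10. For fixed y, x³ = 7·y³ + 10, so a solution requires the RHS to be a perfect cube.
Strategy: iterate y from -45 to 45, compute RHS = 7·y³ + 10, and check whether it is a (positive or negative) perfect cube.
Check small values of y:
  y = 0: RHS = 10 is not a perfect cube.
  y = 1: RHS = 17 is not a perfect cube.
  y = -1: RHS = 3 is not a perfect cube.
  y = 2: RHS = 66 is not a perfect cube.
  y = -2: RHS = -46 is not a perfect cube.
  y = 3: RHS = 199 is not a perfect cube.
  y = -3: RHS = -179 is not a perfect cube.
Continuing the search up to |y| = 45 finds no solutions either.
No (x, y) in the scanned range satisfies the equation.

No integer solutions with |y| ≤ 45.


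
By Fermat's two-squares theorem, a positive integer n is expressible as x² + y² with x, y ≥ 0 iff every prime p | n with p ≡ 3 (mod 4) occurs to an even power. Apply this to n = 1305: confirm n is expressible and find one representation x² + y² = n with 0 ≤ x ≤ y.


Step 1: Factor n = 1305 = 3^2 · 5 · 29.
Step 2: Check the mod-4 condition on each prime factor: 3 ≡ 3 (mod 4), exponent 2 (must be even); 5 ≡ 1 (mod 4), exponent 1; 29 ≡ 1 (mod 4), exponent 1.
All primes ≡ 3 (mod 4) appear to even exponent (or don't appear), so by the two-squares theorem n IS expressible as a sum of two squares.
Step 3: Build a representation. Group n = k² · m with k = 3 and m = 5 · 29 = 145 (a product of primes ≡ 1 (mod 4)); a representation of m scales to one of n via (k·x)² + (k·y)² = k²(x² + y²). Each prime p ≡ 1 (mod 4) is itself a sum of two squares; find a² by testing p − a² for a perfect square:
  5: 5 − 1² = 4 = 2² ⇒ 5 = 1² + 2².
  29: 29 − 1² = 28, 29 − 2² = 25 = 5² ⇒ 29 = 2² + 5².
  Combine using the Brahmagupta–Fibonacci identity (a² + b²)(c² + d²) = (ac − bd)² + (ad + bc)² = (ac + bd)² + (ad − bc)²:
  5 · 29 = 145: from (1² + 2²)(2² + 5²), take (1·2 − 2·5, 1·5 + 2·2) = (2 − 10, 5 + 4) = (-8, 9); dropping signs (only squares matter) gives (8, 9); check 8² + 9² = 64 + 81 = 145 ✓.
  Scale by k = 3: (3·8, 3·9) = (24, 27).
Step 4: Order so x ≤ y and verify: 24² + 27² = 576 + 729 = 1305 = n. ✓

n = 1305 = 24² + 27² (one valid representation with x ≤ y).


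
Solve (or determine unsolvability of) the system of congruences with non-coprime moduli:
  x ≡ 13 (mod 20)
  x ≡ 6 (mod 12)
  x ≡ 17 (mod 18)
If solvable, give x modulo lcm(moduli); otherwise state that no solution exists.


Moduli 20, 12, 18 are not pairwise coprime, so CRT works modulo lcm(m_i) when all pairwise compatibility conditions hold.
Pairwise compatibility: gcd(m_i, m_j) must divide a_i - a_j for every pair.
Merge one congruence at a time:
  Start: x ≡ 13 (mod 20).
  Combine with x ≡ 6 (mod 12): gcd(20, 12) = 4, and 6 - 13 = -7 is NOT divisible by 4.
    ⇒ system is inconsistent (no integer solution).

No solution (the system is inconsistent).


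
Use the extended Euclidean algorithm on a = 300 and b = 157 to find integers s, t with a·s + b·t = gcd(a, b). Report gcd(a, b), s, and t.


Euclidean algorithm on (300, 157) — divide until remainder is 0:
  300 = 1 · 157 + 143
  157 = 1 · 143 + 14
  143 = 10 · 14 + 3
  14 = 4 · 3 + 2
  3 = 1 · 2 + 1
  2 = 2 · 1 + 0
gcd(300, 157) = 1.
Track Bezout coefficients alongside the remainders: start with r₀ = 300 = a·1 + b·0 (s = 1, t = 0) and r₁ = 157 = a·0 + b·1 (s = 0, t = 1); each new remainder r_{k+1} = r_{k-1} − q_k·r_k inherits s_{k+1} = s_{k-1} − q_k·s_k, t_{k+1} = t_{k-1} − q_k·t_k, so r_k = a·s_k + b·t_k at every step:
  q = 1: r = 143, s = 1 − 1·0 = 1, t = 0 − 1·1 = -1  (check: 300·1 + 157·(-1) = 143)
  q = 1: r = 14, s = 0 − 1·1 = -1, t = 1 − 1·(-1) = 2  (check: 300·(-1) + 157·2 = 14)
  q = 10: r = 3, s = 1 − 10·(-1) = 11, t = -1 − 10·2 = -21  (check: 300·11 + 157·(-21) = 3)
  q = 4: r = 2, s = -1 − 4·11 = -45, t = 2 − 4·(-21) = 86  (check: 300·(-45) + 157·86 = 2)
  q = 1: r = 1, s = 11 − 1·(-45) = 56, t = -21 − 1·86 = -107  (check: 300·56 + 157·(-107) = 1)
The row with r = 1 (the gcd) gives the Bezout coefficients s = 56, t = -107.
Result: 300 · (56) + 157 · (-107) = 1.

gcd(300, 157) = 1; s = 56, t = -107 (check: 300·56 + 157·(-107) = 1).


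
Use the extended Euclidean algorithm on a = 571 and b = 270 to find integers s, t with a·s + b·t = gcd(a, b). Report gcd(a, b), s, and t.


Euclidean algorithm on (571, 270) — divide until remainder is 0:
  571 = 2 · 270 + 31
  270 = 8 · 31 + 22
  31 = 1 · 22 + 9
  22 = 2 · 9 + 4
  9 = 2 · 4 + 1
  4 = 4 · 1 + 0
gcd(571, 270) = 1.
Track Bezout coefficients alongside the remainders: start with r₀ = 571 = a·1 + b·0 (s = 1, t = 0) and r₁ = 270 = a·0 + b·1 (s = 0, t = 1); each new remainder r_{k+1} = r_{k-1} − q_k·r_k inherits s_{k+1} = s_{k-1} − q_k·s_k, t_{k+1} = t_{k-1} − q_k·t_k, so r_k = a·s_k + b·t_k at every step:
  q = 2: r = 31, s = 1 − 2·0 = 1, t = 0 − 2·1 = -2  (check: 571·1 + 270·(-2) = 31)
  q = 8: r = 22, s = 0 − 8·1 = -8, t = 1 − 8·(-2) = 17  (check: 571·(-8) + 270·17 = 22)
  q = 1: r = 9, s = 1 − 1·(-8) = 9, t = -2 − 1·17 = -19  (check: 571·9 + 270·(-19) = 9)
  q = 2: r = 4, s = -8 − 2·9 = -26, t = 17 − 2·(-19) = 55  (check: 571·(-26) + 270·55 = 4)
  q = 2: r = 1, s = 9 − 2·(-26) = 61, t = -19 − 2·55 = -129  (check: 571·61 + 270·(-129) = 1)
The row with r = 1 (the gcd) gives the Bezout coefficients s = 61, t = -129.
Result: 571 · (61) + 270 · (-129) = 1.

gcd(571, 270) = 1; s = 61, t = -129 (check: 571·61 + 270·(-129) = 1).


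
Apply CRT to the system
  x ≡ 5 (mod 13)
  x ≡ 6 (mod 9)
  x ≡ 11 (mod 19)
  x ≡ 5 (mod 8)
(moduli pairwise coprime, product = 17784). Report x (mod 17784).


Product of moduli M = 13 · 9 · 19 · 8 = 17784.
Merge one congruence at a time:
  Start: x ≡ 5 (mod 13).
  Combine with x ≡ 6 (mod 9); new modulus lcm = 117.
    Write x = 5 + 13·t and substitute into x ≡ 6 (mod 9): 13·t ≡ 6 − 5 = 1 (mod 9).
    Reduce coefficients mod 9: 4·t ≡ 1 (mod 9).
    The inverse of 4 mod 9 is 7 (since 4·7 = 28 = 3·9 + 1), so t ≡ 7·1 = 7 ≡ 7 (mod 9).
    Then x = 5 + 13·7 = 96, valid modulo lcm(13, 9) = 117: x ≡ 96 (mod 117).
  Combine with x ≡ 11 (mod 19); new modulus lcm = 2223.
    Write x = 96 + 117·t and substitute into x ≡ 11 (mod 19): 117·t ≡ 11 − 96 = -85 (mod 19).
    Reduce coefficients mod 19: 3·t ≡ 10 (mod 19).
    The inverse of 3 mod 19 is 13 (since 3·13 = 39 = 2·19 + 1), so t ≡ 13·10 = 130 ≡ 16 (mod 19).
    Then x = 96 + 117·16 = 1968, valid modulo lcm(117, 19) = 2223: x ≡ 1968 (mod 2223).
  Combine with x ≡ 5 (mod 8); new modulus lcm = 17784.
    Write x = 1968 + 2223·t and substitute into x ≡ 5 (mod 8): 2223·t ≡ 5 − 1968 = -1963 (mod 8).
    Reduce coefficients mod 8: 7·t ≡ 5 (mod 8).
    The inverse of 7 mod 8 is 7 (since 7·7 = 49 = 6·8 + 1), so t ≡ 7·5 = 35 ≡ 3 (mod 8).
    Then x = 1968 + 2223·3 = 8637, valid modulo lcm(2223, 8) = 17784: x ≡ 8637 (mod 17784).
Verify against each original: 8637 mod 13 = 5, 8637 mod 9 = 6, 8637 mod 19 = 11, 8637 mod 8 = 5.

x ≡ 8637 (mod 17784).


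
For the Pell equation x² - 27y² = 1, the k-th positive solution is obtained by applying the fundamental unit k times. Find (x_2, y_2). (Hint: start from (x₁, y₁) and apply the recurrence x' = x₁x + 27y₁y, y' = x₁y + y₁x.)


Step 1: Find the fundamental solution (x₁, y₁) of x² - 27y² = 1.
  Expand √27 as a continued fraction. a₀ = ⌊√27⌋ = 5; iterate m_{k+1} = d_k·a_k − m_k, d_{k+1} = (27 − m_{k+1}²)/d_k, a_{k+1} = ⌊(a₀ + m_{k+1})/d_{k+1}⌋ (starting m₀ = 0, d₀ = 1), with convergents p_k = a_k·p_{k-1} + p_{k-2}, q_k = a_k·q_{k-1} + q_{k-2} (p₋₁ = 1, q₋₁ = 0):
  k = 0: a₀ = 5; p₀/q₀ = 5/1; p₀² − 27·q₀² = 25 − 27 = -2.
  k = 1: m = 5, d = 2, a = ⌊(5 + 5)/2⌋ = 5; p/q = (5·5 + 1)/(5·1 + 0) = 26/5; p² − 27·q² = 676 − 675 = 1.
  The first convergent with p² − 27·q² = 1 gives the fundamental solution (x₁, y₁) = (26, 5).
Step 2: Apply the recurrence (x_{n+1}, y_{n+1}) = (x₁x_n + 27y₁y_n, x₁y_n + y₁x_n) repeatedly.
  From (x_1, y_1) = (26, 5): x_2 = 26·26 + 27·5·5 = 1351; y_2 = 26·5 + 5·26 = 260.
Step 3: Verify x_2² - 27·y_2² = 1825201 - 1825200 = 1 (should be 1). ✓

(x_1, y_1) = (26, 5); (x_2, y_2) = (1351, 260).


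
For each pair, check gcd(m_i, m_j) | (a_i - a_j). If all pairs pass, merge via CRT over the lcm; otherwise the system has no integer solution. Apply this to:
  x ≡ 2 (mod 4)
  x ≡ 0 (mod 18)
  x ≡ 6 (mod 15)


Moduli 4, 18, 15 are not pairwise coprime, so CRT works modulo lcm(m_i) when all pairwise compatibility conditions hold.
Pairwise compatibility: gcd(m_i, m_j) must divide a_i - a_j for every pair.
Merge one congruence at a time:
  Start: x ≡ 2 (mod 4).
  Combine with x ≡ 0 (mod 18): gcd(4, 18) = 2; 0 - 2 = -2, which IS divisible by 2, so compatible.
    Write x = 2 + 4·t and substitute into x ≡ 0 (mod 18): 4·t ≡ 0 − 2 = -2 (mod 18).
    Divide the congruence (and modulus) by g = 2: 2·t ≡ -1 (mod 9).
    Reduce coefficients mod 9: 2·t ≡ 8 (mod 9).
    The inverse of 2 mod 9 is 5 (since 2·5 = 10 = 1·9 + 1), so t ≡ 5·8 = 40 ≡ 4 (mod 9).
    Then x = 2 + 4·4 = 18, valid modulo lcm(4, 18) = 36: x ≡ 18 (mod 36).
  Combine with x ≡ 6 (mod 15): gcd(36, 15) = 3; 6 - 18 = -12, which IS divisible by 3, so compatible.
    Write x = 18 + 36·t and substitute into x ≡ 6 (mod 15): 36·t ≡ 6 − 18 = -12 (mod 15).
    Divide the congruence (and modulus) by g = 3: 12·t ≡ -4 (mod 5).
    Reduce coefficients mod 5: 2·t ≡ 1 (mod 5).
    The inverse of 2 mod 5 is 3 (since 2·3 = 6 = 1·5 + 1), so t ≡ 3·1 = 3 ≡ 3 (mod 5).
    Then x = 18 + 36·3 = 126, valid modulo lcm(36, 15) = 180: x ≡ 126 (mod 180).
Verify: 126 mod 4 = 2, 126 mod 18 = 0, 126 mod 15 = 6.

x ≡ 126 (mod 180).


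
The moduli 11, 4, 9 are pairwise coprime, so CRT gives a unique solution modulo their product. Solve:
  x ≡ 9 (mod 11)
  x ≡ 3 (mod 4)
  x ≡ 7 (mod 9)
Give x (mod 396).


Moduli 11, 4, 9 are pairwise coprime; by CRT there is a unique solution modulo M = 11 · 4 · 9 = 396.
Solve pairwise, accumulating the modulus:
  Start with x ≡ 9 (mod 11).
  Combine with x ≡ 3 (mod 4): since gcd(11, 4) = 1, we get a unique residue mod 44.
    Write x = 9 + 11·t and substitute into x ≡ 3 (mod 4): 11·t ≡ 3 − 9 = -6 (mod 4).
    Reduce coefficients mod 4: 3·t ≡ 2 (mod 4).
    The inverse of 3 mod 4 is 3 (since 3·3 = 9 = 2·4 + 1), so t ≡ 3·2 = 6 ≡ 2 (mod 4).
    Then x = 9 + 11·2 = 31, valid modulo lcm(11, 4) = 44: x ≡ 31 (mod 44).
  Combine with x ≡ 7 (mod 9): since gcd(44, 9) = 1, we get a unique residue mod 396.
    Write x = 31 + 44·t and substitute into x ≡ 7 (mod 9): 44·t ≡ 7 − 31 = -24 (mod 9).
    Reduce coefficients mod 9: 8·t ≡ 3 (mod 9).
    The inverse of 8 mod 9 is 8 (since 8·8 = 64 = 7·9 + 1), so t ≡ 8·3 = 24 ≡ 6 (mod 9).
    Then x = 31 + 44·6 = 295, valid modulo lcm(44, 9) = 396: x ≡ 295 (mod 396).
Verify: 295 mod 11 = 9 ✓, 295 mod 4 = 3 ✓, 295 mod 9 = 7 ✓.

x ≡ 295 (mod 396).


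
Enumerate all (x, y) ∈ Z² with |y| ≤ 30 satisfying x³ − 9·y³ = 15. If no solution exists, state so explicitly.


The equation is x³ - 9y³ = 15. For fixed y, x³ = 9·y³ + 15, so a solution requires the RHS to be a perfect cube.
Strategy: iterate y from -30 to 30, compute RHS = 9·y³ + 15, and check whether it is a (positive or negative) perfect cube.
Check small values of y:
  y = 0: RHS = 15 is not a perfect cube.
  y = 1: RHS = 24 is not a perfect cube.
  y = -1: RHS = 6 is not a perfect cube.
  y = 2: RHS = 87 is not a perfect cube.
  y = -2: RHS = -57 is not a perfect cube.
  y = 3: RHS = 258 is not a perfect cube.
  y = -3: RHS = -228 is not a perfect cube.
Continuing the search up to |y| = 30 finds no solutions either.
No (x, y) in the scanned range satisfies the equation.

No integer solutions with |y| ≤ 30.


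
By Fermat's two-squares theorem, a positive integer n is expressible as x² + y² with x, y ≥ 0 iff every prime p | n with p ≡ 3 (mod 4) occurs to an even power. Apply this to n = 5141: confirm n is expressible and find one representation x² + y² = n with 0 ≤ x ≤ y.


Step 1: Factor n = 5141 = 53 · 97.
Step 2: Check the mod-4 condition on each prime factor: 53 ≡ 1 (mod 4), exponent 1; 97 ≡ 1 (mod 4), exponent 1.
All primes ≡ 3 (mod 4) appear to even exponent (or don't appear), so by the two-squares theorem n IS expressible as a sum of two squares.
Step 3: Build a representation. Here n = 53 · 97 is a product of primes ≡ 1 (mod 4). Each prime p ≡ 1 (mod 4) is itself a sum of two squares; find a² by testing p − a² for a perfect square:
  53: 53 − 1² = 52, 53 − 2² = 49 = 7² ⇒ 53 = 2² + 7².
  97: 97 − 1² = 96, 97 − 2² = 93, 97 − 3² = 88, 97 − 4² = 81 = 9² ⇒ 97 = 4² + 9².
  Combine using the Brahmagupta–Fibonacci identity (a² + b²)(c² + d²) = (ac − bd)² + (ad + bc)² = (ac + bd)² + (ad − bc)²:
  53 · 97 = 5141: from (2² + 7²)(4² + 9²), take (2·4 − 7·9, 2·9 + 7·4) = (8 − 63, 18 + 28) = (-55, 46); dropping signs (only squares matter) gives (55, 46); check 55² + 46² = 3025 + 2116 = 5141 ✓.
Step 4: Order so x ≤ y and verify: 46² + 55² = 2116 + 3025 = 5141 = n. ✓

n = 5141 = 46² + 55² (one valid representation with x ≤ y).


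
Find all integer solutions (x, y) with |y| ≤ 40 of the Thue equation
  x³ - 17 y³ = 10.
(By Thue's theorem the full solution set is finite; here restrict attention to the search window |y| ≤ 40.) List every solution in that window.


The equation is x³ - 17y³ = 10. For fixed y, x³ = 17·y³ + 10, so a solution requires the RHS to be a perfect cube.
Strategy: iterate y from -40 to 40, compute RHS = 17·y³ + 10, and check whether it is a (positive or negative) perfect cube.
Check small values of y:
  y = 0: RHS = 10 is not a perfect cube.
  y = 1: RHS = 27 = (3)³ ⇒ x = 3 works.
  y = -1: RHS = -7 is not a perfect cube.
  y = 2: RHS = 146 is not a perfect cube.
  y = -2: RHS = -126 is not a perfect cube.
  y = 3: RHS = 469 is not a perfect cube.
  y = -3: RHS = -449 is not a perfect cube.
Continuing the search up to |y| = 40 finds no further solutions beyond those listed.
Collected solutions: (3, 1).

Solutions (with |y| ≤ 40): (3, 1).


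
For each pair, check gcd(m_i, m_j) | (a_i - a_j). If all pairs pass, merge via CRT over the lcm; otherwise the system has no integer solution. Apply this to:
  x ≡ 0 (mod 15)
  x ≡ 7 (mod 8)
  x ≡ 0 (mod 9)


Moduli 15, 8, 9 are not pairwise coprime, so CRT works modulo lcm(m_i) when all pairwise compatibility conditions hold.
Pairwise compatibility: gcd(m_i, m_j) must divide a_i - a_j for every pair.
Merge one congruence at a time:
  Start: x ≡ 0 (mod 15).
  Combine with x ≡ 7 (mod 8): gcd(15, 8) = 1; 7 - 0 = 7, which IS divisible by 1, so compatible.
    Write x = 0 + 15·t and substitute into x ≡ 7 (mod 8): 15·t ≡ 7 − 0 = 7 (mod 8).
    Reduce coefficients mod 8: 7·t ≡ 7 (mod 8).
    The inverse of 7 mod 8 is 7 (since 7·7 = 49 = 6·8 + 1), so t ≡ 7·7 = 49 ≡ 1 (mod 8).
    Then x = 0 + 15·1 = 15, valid modulo lcm(15, 8) = 120: x ≡ 15 (mod 120).
  Combine with x ≡ 0 (mod 9): gcd(120, 9) = 3; 0 - 15 = -15, which IS divisible by 3, so compatible.
    Write x = 15 + 120·t and substitute into x ≡ 0 (mod 9): 120·t ≡ 0 − 15 = -15 (mod 9).
    Divide the congruence (and modulus) by g = 3: 40·t ≡ -5 (mod 3).
    Reduce coefficients mod 3: 1·t ≡ 1 (mod 3).
    So t ≡ 1 (mod 3).
    Then x = 15 + 120·1 = 135, valid modulo lcm(120, 9) = 360: x ≡ 135 (mod 360).
Verify: 135 mod 15 = 0, 135 mod 8 = 7, 135 mod 9 = 0.

x ≡ 135 (mod 360).


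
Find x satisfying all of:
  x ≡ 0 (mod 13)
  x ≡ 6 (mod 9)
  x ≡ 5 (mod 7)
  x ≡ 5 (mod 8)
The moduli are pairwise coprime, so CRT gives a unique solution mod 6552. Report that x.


Product of moduli M = 13 · 9 · 7 · 8 = 6552.
Merge one congruence at a time:
  Start: x ≡ 0 (mod 13).
  Combine with x ≡ 6 (mod 9); new modulus lcm = 117.
    Write x = 0 + 13·t and substitute into x ≡ 6 (mod 9): 13·t ≡ 6 − 0 = 6 (mod 9).
    Reduce coefficients mod 9: 4·t ≡ 6 (mod 9).
    The inverse of 4 mod 9 is 7 (since 4·7 = 28 = 3·9 + 1), so t ≡ 7·6 = 42 ≡ 6 (mod 9).
    Then x = 0 + 13·6 = 78, valid modulo lcm(13, 9) = 117: x ≡ 78 (mod 117).
  Combine with x ≡ 5 (mod 7); new modulus lcm = 819.
    Write x = 78 + 117·t and substitute into x ≡ 5 (mod 7): 117·t ≡ 5 − 78 = -73 (mod 7).
    Reduce coefficients mod 7: 5·t ≡ 4 (mod 7).
    The inverse of 5 mod 7 is 3 (since 5·3 = 15 = 2·7 + 1), so t ≡ 3·4 = 12 ≡ 5 (mod 7).
    Then x = 78 + 117·5 = 663, valid modulo lcm(117, 7) = 819: x ≡ 663 (mod 819).
  Combine with x ≡ 5 (mod 8); new modulus lcm = 6552.
    Write x = 663 + 819·t and substitute into x ≡ 5 (mod 8): 819·t ≡ 5 − 663 = -658 (mod 8).
    Reduce coefficients mod 8: 3·t ≡ 6 (mod 8).
    The inverse of 3 mod 8 is 3 (since 3·3 = 9 = 1·8 + 1), so t ≡ 3·6 = 18 ≡ 2 (mod 8).
    Then x = 663 + 819·2 = 2301, valid modulo lcm(819, 8) = 6552: x ≡ 2301 (mod 6552).
Verify against each original: 2301 mod 13 = 0, 2301 mod 9 = 6, 2301 mod 7 = 5, 2301 mod 8 = 5.

x ≡ 2301 (mod 6552).


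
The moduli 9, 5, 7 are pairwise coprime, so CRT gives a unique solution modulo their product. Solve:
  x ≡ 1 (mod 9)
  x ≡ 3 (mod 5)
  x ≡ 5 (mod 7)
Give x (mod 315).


Moduli 9, 5, 7 are pairwise coprime; by CRT there is a unique solution modulo M = 9 · 5 · 7 = 315.
Solve pairwise, accumulating the modulus:
  Start with x ≡ 1 (mod 9).
  Combine with x ≡ 3 (mod 5): since gcd(9, 5) = 1, we get a unique residue mod 45.
    Write x = 1 + 9·t and substitute into x ≡ 3 (mod 5): 9·t ≡ 3 − 1 = 2 (mod 5).
    Reduce coefficients mod 5: 4·t ≡ 2 (mod 5).
    The inverse of 4 mod 5 is 4 (since 4·4 = 16 = 3·5 + 1), so t ≡ 4·2 = 8 ≡ 3 (mod 5).
    Then x = 1 + 9·3 = 28, valid modulo lcm(9, 5) = 45: x ≡ 28 (mod 45).
  Combine with x ≡ 5 (mod 7): since gcd(45, 7) = 1, we get a unique residue mod 315.
    Write x = 28 + 45·t and substitute into x ≡ 5 (mod 7): 45·t ≡ 5 − 28 = -23 (mod 7).
    Reduce coefficients mod 7: 3·t ≡ 5 (mod 7).
    The inverse of 3 mod 7 is 5 (since 3·5 = 15 = 2·7 + 1), so t ≡ 5·5 = 25 ≡ 4 (mod 7).
    Then x = 28 + 45·4 = 208, valid modulo lcm(45, 7) = 315: x ≡ 208 (mod 315).
Verify: 208 mod 9 = 1 ✓, 208 mod 5 = 3 ✓, 208 mod 7 = 5 ✓.

x ≡ 208 (mod 315).


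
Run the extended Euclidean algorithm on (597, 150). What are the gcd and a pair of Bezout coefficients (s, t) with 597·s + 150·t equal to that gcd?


Euclidean algorithm on (597, 150) — divide until remainder is 0:
  597 = 3 · 150 + 147
  150 = 1 · 147 + 3
  147 = 49 · 3 + 0
gcd(597, 150) = 3.
Track Bezout coefficients alongside the remainders: start with r₀ = 597 = a·1 + b·0 (s = 1, t = 0) and r₁ = 150 = a·0 + b·1 (s = 0, t = 1); each new remainder r_{k+1} = r_{k-1} − q_k·r_k inherits s_{k+1} = s_{k-1} − q_k·s_k, t_{k+1} = t_{k-1} − q_k·t_k, so r_k = a·s_k + b·t_k at every step:
  q = 3: r = 147, s = 1 − 3·0 = 1, t = 0 − 3·1 = -3  (check: 597·1 + 150·(-3) = 147)
  q = 1: r = 3, s = 0 − 1·1 = -1, t = 1 − 1·(-3) = 4  (check: 597·(-1) + 150·4 = 3)
The row with r = 3 (the gcd) gives the Bezout coefficients s = -1, t = 4.
Result: 597 · (-1) + 150 · (4) = 3.

gcd(597, 150) = 3; s = -1, t = 4 (check: 597·(-1) + 150·4 = 3).


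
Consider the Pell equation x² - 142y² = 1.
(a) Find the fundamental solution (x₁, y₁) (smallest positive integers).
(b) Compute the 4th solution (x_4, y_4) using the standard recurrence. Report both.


Step 1: Find the fundamental solution (x₁, y₁) of x² - 142y² = 1.
  Expand √142 as a continued fraction. a₀ = ⌊√142⌋ = 11; iterate m_{k+1} = d_k·a_k − m_k, d_{k+1} = (142 − m_{k+1}²)/d_k, a_{k+1} = ⌊(a₀ + m_{k+1})/d_{k+1}⌋ (starting m₀ = 0, d₀ = 1), with convergents p_k = a_k·p_{k-1} + p_{k-2}, q_k = a_k·q_{k-1} + q_{k-2} (p₋₁ = 1, q₋₁ = 0):
  k = 0: a₀ = 11; p₀/q₀ = 11/1; p₀² − 142·q₀² = 121 − 142 = -21.
  k = 1: m = 11, d = 21, a = ⌊(11 + 11)/21⌋ = 1; p/q = (1·11 + 1)/(1·1 + 0) = 12/1; p² − 142·q² = 144 − 142 = 2.
  k = 2: m = 10, d = 2, a = ⌊(11 + 10)/2⌋ = 10; p/q = (10·12 + 11)/(10·1 + 1) = 131/11; p² − 142·q² = 17161 − 17182 = -21.
  k = 3: m = 10, d = 21, a = ⌊(11 + 10)/21⌋ = 1; p/q = (1·131 + 12)/(1·11 + 1) = 143/12; p² − 142·q² = 20449 − 20448 = 1.
  The first convergent with p² − 142·q² = 1 gives the fundamental solution (x₁, y₁) = (143, 12).
Step 2: Apply the recurrence (x_{n+1}, y_{n+1}) = (x₁x_n + 142y₁y_n, x₁y_n + y₁x_n) repeatedly.
  From (x_1, y_1) = (143, 12): x_2 = 143·143 + 142·12·12 = 40897; y_2 = 143·12 + 12·143 = 3432.
  From (x_2, y_2) = (40897, 3432): x_3 = 143·40897 + 142·12·3432 = 11696399; y_3 = 143·3432 + 12·40897 = 981540.
  From (x_3, y_3) = (11696399, 981540): x_4 = 143·11696399 + 142·12·981540 = 3345129217; y_4 = 143·981540 + 12·11696399 = 280717008.
Step 3: Verify x_4² - 142·y_4² = 11189889478427033089 - 11189889478427033088 = 1 (should be 1). ✓

(x_1, y_1) = (143, 12); (x_4, y_4) = (3345129217, 280717008).


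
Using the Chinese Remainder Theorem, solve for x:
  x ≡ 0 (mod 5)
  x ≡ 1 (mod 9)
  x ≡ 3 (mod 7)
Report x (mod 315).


Moduli 5, 9, 7 are pairwise coprime; by CRT there is a unique solution modulo M = 5 · 9 · 7 = 315.
Solve pairwise, accumulating the modulus:
  Start with x ≡ 0 (mod 5).
  Combine with x ≡ 1 (mod 9): since gcd(5, 9) = 1, we get a unique residue mod 45.
    Write x = 0 + 5·t and substitute into x ≡ 1 (mod 9): 5·t ≡ 1 − 0 = 1 (mod 9).
    The inverse of 5 mod 9 is 2 (since 5·2 = 10 = 1·9 + 1), so t ≡ 2·1 = 2 ≡ 2 (mod 9).
    Then x = 0 + 5·2 = 10, valid modulo lcm(5, 9) = 45: x ≡ 10 (mod 45).
  Combine with x ≡ 3 (mod 7): since gcd(45, 7) = 1, we get a unique residue mod 315.
    Write x = 10 + 45·t and substitute into x ≡ 3 (mod 7): 45·t ≡ 3 − 10 = -7 (mod 7).
    Reduce coefficients mod 7: 3·t ≡ 0 (mod 7).
    The inverse of 3 mod 7 is 5 (since 3·5 = 15 = 2·7 + 1), so t ≡ 5·0 = 0 ≡ 0 (mod 7).
    Then x = 10 + 45·0 = 10, valid modulo lcm(45, 7) = 315: x ≡ 10 (mod 315).
Verify: 10 mod 5 = 0 ✓, 10 mod 9 = 1 ✓, 10 mod 7 = 3 ✓.

x ≡ 10 (mod 315).


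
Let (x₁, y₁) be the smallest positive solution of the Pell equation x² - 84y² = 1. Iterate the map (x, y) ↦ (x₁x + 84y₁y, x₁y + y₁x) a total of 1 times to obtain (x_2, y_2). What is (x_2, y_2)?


Step 1: Find the fundamental solution (x₁, y₁) of x² - 84y² = 1.
  Expand √84 as a continued fraction. a₀ = ⌊√84⌋ = 9; iterate m_{k+1} = d_k·a_k − m_k, d_{k+1} = (84 − m_{k+1}²)/d_k, a_{k+1} = ⌊(a₀ + m_{k+1})/d_{k+1}⌋ (starting m₀ = 0, d₀ = 1), with convergents p_k = a_k·p_{k-1} + p_{k-2}, q_k = a_k·q_{k-1} + q_{k-2} (p₋₁ = 1, q₋₁ = 0):
  k = 0: a₀ = 9; p₀/q₀ = 9/1; p₀² − 84·q₀² = 81 − 84 = -3.
  k = 1: m = 9, d = 3, a = ⌊(9 + 9)/3⌋ = 6; p/q = (6·9 + 1)/(6·1 + 0) = 55/6; p² − 84·q² = 3025 − 3024 = 1.
  The first convergent with p² − 84·q² = 1 gives the fundamental solution (x₁, y₁) = (55, 6).
Step 2: Apply the recurrence (x_{n+1}, y_{n+1}) = (x₁x_n + 84y₁y_n, x₁y_n + y₁x_n) repeatedly.
  From (x_1, y_1) = (55, 6): x_2 = 55·55 + 84·6·6 = 6049; y_2 = 55·6 + 6·55 = 660.
Step 3: Verify x_2² - 84·y_2² = 36590401 - 36590400 = 1 (should be 1). ✓

(x_1, y_1) = (55, 6); (x_2, y_2) = (6049, 660).


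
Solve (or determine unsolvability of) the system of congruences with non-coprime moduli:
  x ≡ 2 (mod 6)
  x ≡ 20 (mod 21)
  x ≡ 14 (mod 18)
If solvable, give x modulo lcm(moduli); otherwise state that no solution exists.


Moduli 6, 21, 18 are not pairwise coprime, so CRT works modulo lcm(m_i) when all pairwise compatibility conditions hold.
Pairwise compatibility: gcd(m_i, m_j) must divide a_i - a_j for every pair.
Merge one congruence at a time:
  Start: x ≡ 2 (mod 6).
  Combine with x ≡ 20 (mod 21): gcd(6, 21) = 3; 20 - 2 = 18, which IS divisible by 3, so compatible.
    Write x = 2 + 6·t and substitute into x ≡ 20 (mod 21): 6·t ≡ 20 − 2 = 18 (mod 21).
    Divide the congruence (and modulus) by g = 3: 2·t ≡ 6 (mod 7).
    The inverse of 2 mod 7 is 4 (since 2·4 = 8 = 1·7 + 1), so t ≡ 4·6 = 24 ≡ 3 (mod 7).
    Then x = 2 + 6·3 = 20, valid modulo lcm(6, 21) = 42: x ≡ 20 (mod 42).
  Combine with x ≡ 14 (mod 18): gcd(42, 18) = 6; 14 - 20 = -6, which IS divisible by 6, so compatible.
    Write x = 20 + 42·t and substitute into x ≡ 14 (mod 18): 42·t ≡ 14 − 20 = -6 (mod 18).
    Divide the congruence (and modulus) by g = 6: 7·t ≡ -1 (mod 3).
    Reduce coefficients mod 3: 1·t ≡ 2 (mod 3).
    So t ≡ 2 (mod 3).
    Then x = 20 + 42·2 = 104, valid modulo lcm(42, 18) = 126: x ≡ 104 (mod 126).
Verify: 104 mod 6 = 2, 104 mod 21 = 20, 104 mod 18 = 14.

x ≡ 104 (mod 126).


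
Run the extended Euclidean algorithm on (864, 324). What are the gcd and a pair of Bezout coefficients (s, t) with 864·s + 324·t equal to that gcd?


Euclidean algorithm on (864, 324) — divide until remainder is 0:
  864 = 2 · 324 + 216
  324 = 1 · 216 + 108
  216 = 2 · 108 + 0
gcd(864, 324) = 108.
Track Bezout coefficients alongside the remainders: start with r₀ = 864 = a·1 + b·0 (s = 1, t = 0) and r₁ = 324 = a·0 + b·1 (s = 0, t = 1); each new remainder r_{k+1} = r_{k-1} − q_k·r_k inherits s_{k+1} = s_{k-1} − q_k·s_k, t_{k+1} = t_{k-1} − q_k·t_k, so r_k = a·s_k + b·t_k at every step:
  q = 2: r = 216, s = 1 − 2·0 = 1, t = 0 − 2·1 = -2  (check: 864·1 + 324·(-2) = 216)
  q = 1: r = 108, s = 0 − 1·1 = -1, t = 1 − 1·(-2) = 3  (check: 864·(-1) + 324·3 = 108)
The row with r = 108 (the gcd) gives the Bezout coefficients s = -1, t = 3.
Result: 864 · (-1) + 324 · (3) = 108.

gcd(864, 324) = 108; s = -1, t = 3 (check: 864·(-1) + 324·3 = 108).


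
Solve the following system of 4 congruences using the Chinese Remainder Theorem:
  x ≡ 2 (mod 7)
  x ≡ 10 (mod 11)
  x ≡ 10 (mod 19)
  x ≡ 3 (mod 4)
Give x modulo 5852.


Product of moduli M = 7 · 11 · 19 · 4 = 5852.
Merge one congruence at a time:
  Start: x ≡ 2 (mod 7).
  Combine with x ≡ 10 (mod 11); new modulus lcm = 77.
    Write x = 2 + 7·t and substitute into x ≡ 10 (mod 11): 7·t ≡ 10 − 2 = 8 (mod 11).
    The inverse of 7 mod 11 is 8 (since 7·8 = 56 = 5·11 + 1), so t ≡ 8·8 = 64 ≡ 9 (mod 11).
    Then x = 2 + 7·9 = 65, valid modulo lcm(7, 11) = 77: x ≡ 65 (mod 77).
  Combine with x ≡ 10 (mod 19); new modulus lcm = 1463.
    Write x = 65 + 77·t and substitute into x ≡ 10 (mod 19): 77·t ≡ 10 − 65 = -55 (mod 19).
    Reduce coefficients mod 19: 1·t ≡ 2 (mod 19).
    So t ≡ 2 (mod 19).
    Then x = 65 + 77·2 = 219, valid modulo lcm(77, 19) = 1463: x ≡ 219 (mod 1463).
  Combine with x ≡ 3 (mod 4); new modulus lcm = 5852.
    Write x = 219 + 1463·t and substitute into x ≡ 3 (mod 4): 1463·t ≡ 3 − 219 = -216 (mod 4).
    Reduce coefficients mod 4: 3·t ≡ 0 (mod 4).
    The inverse of 3 mod 4 is 3 (since 3·3 = 9 = 2·4 + 1), so t ≡ 3·0 = 0 ≡ 0 (mod 4).
    Then x = 219 + 1463·0 = 219, valid modulo lcm(1463, 4) = 5852: x ≡ 219 (mod 5852).
Verify against each original: 219 mod 7 = 2, 219 mod 11 = 10, 219 mod 19 = 10, 219 mod 4 = 3.

x ≡ 219 (mod 5852).


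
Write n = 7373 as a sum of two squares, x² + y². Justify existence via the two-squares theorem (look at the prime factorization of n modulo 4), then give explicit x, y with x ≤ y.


Step 1: Factor n = 7373 = 73 · 101.
Step 2: Check the mod-4 condition on each prime factor: 73 ≡ 1 (mod 4), exponent 1; 101 ≡ 1 (mod 4), exponent 1.
All primes ≡ 3 (mod 4) appear to even exponent (or don't appear), so by the two-squares theorem n IS expressible as a sum of two squares.
Step 3: Build a representation. Here n = 73 · 101 is a product of primes ≡ 1 (mod 4). Each prime p ≡ 1 (mod 4) is itself a sum of two squares; find a² by testing p − a² for a perfect square:
  73: 73 − 1² = 72, 73 − 2² = 69, 73 − 3² = 64 = 8² ⇒ 73 = 3² + 8².
  101: 101 − 1² = 100 = 10² ⇒ 101 = 1² + 10².
  Combine using the Brahmagupta–Fibonacci identity (a² + b²)(c² + d²) = (ac − bd)² + (ad + bc)² = (ac + bd)² + (ad − bc)²:
  73 · 101 = 7373: from (3² + 8²)(1² + 10²), take (3·1 − 8·10, 3·10 + 8·1) = (3 − 80, 30 + 8) = (-77, 38); dropping signs (only squares matter) gives (77, 38); check 77² + 38² = 5929 + 1444 = 7373 ✓.
Step 4: Order so x ≤ y and verify: 38² + 77² = 1444 + 5929 = 7373 = n. ✓

n = 7373 = 38² + 77² (one valid representation with x ≤ y).


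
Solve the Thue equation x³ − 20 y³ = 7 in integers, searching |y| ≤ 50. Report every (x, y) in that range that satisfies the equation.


The equation is x³ - 20y³ = 7. For fixed y, x³ = 20·y³ + 7, so a solution requires the RHS to be a perfect cube.
Strategy: iterate y from -50 to 50, compute RHS = 20·y³ + 7, and check whether it is a (positive or negative) perfect cube.
Check small values of y:
  y = 0: RHS = 7 is not a perfect cube.
  y = 1: RHS = 27 = (3)³ ⇒ x = 3 works.
  y = -1: RHS = -13 is not a perfect cube.
  y = 2: RHS = 167 is not a perfect cube.
  y = -2: RHS = -153 is not a perfect cube.
  y = 3: RHS = 547 is not a perfect cube.
  y = -3: RHS = -533 is not a perfect cube.
Continuing the search up to |y| = 50 finds no further solutions beyond those listed.
Collected solutions: (3, 1).

Solutions (with |y| ≤ 50): (3, 1).


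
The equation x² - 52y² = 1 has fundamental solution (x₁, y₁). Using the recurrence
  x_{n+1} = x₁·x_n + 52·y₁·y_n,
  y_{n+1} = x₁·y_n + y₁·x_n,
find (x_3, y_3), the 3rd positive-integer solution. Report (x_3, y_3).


Step 1: Find the fundamental solution (x₁, y₁) of x² - 52y² = 1.
  Expand √52 as a continued fraction. a₀ = ⌊√52⌋ = 7; iterate m_{k+1} = d_k·a_k − m_k, d_{k+1} = (52 − m_{k+1}²)/d_k, a_{k+1} = ⌊(a₀ + m_{k+1})/d_{k+1}⌋ (starting m₀ = 0, d₀ = 1), with convergents p_k = a_k·p_{k-1} + p_{k-2}, q_k = a_k·q_{k-1} + q_{k-2} (p₋₁ = 1, q₋₁ = 0):
  k = 0: a₀ = 7; p₀/q₀ = 7/1; p₀² − 52·q₀² = 49 − 52 = -3.
  k = 1: m = 7, d = 3, a = ⌊(7 + 7)/3⌋ = 4; p/q = (4·7 + 1)/(4·1 + 0) = 29/4; p² − 52·q² = 841 − 832 = 9.
  k = 2: m = 5, d = 9, a = ⌊(7 + 5)/9⌋ = 1; p/q = (1·29 + 7)/(1·4 + 1) = 36/5; p² − 52·q² = 1296 − 1300 = -4.
  k = 3: m = 4, d = 4, a = ⌊(7 + 4)/4⌋ = 2; p/q = (2·36 + 29)/(2·5 + 4) = 101/14; p² − 52·q² = 10201 − 10192 = 9.
  k = 4: m = 4, d = 9, a = ⌊(7 + 4)/9⌋ = 1; p/q = (1·101 + 36)/(1·14 + 5) = 137/19; p² − 52·q² = 18769 − 18772 = -3.
  k = 5: m = 5, d = 3, a = ⌊(7 + 5)/3⌋ = 4; p/q = (4·137 + 101)/(4·19 + 14) = 649/90; p² − 52·q² = 421201 − 421200 = 1.
  The first convergent with p² − 52·q² = 1 gives the fundamental solution (x₁, y₁) = (649, 90).
Step 2: Apply the recurrence (x_{n+1}, y_{n+1}) = (x₁x_n + 52y₁y_n, x₁y_n + y₁x_n) repeatedly.
  From (x_1, y_1) = (649, 90): x_2 = 649·649 + 52·90·90 = 842401; y_2 = 649·90 + 90·649 = 116820.
  From (x_2, y_2) = (842401, 116820): x_3 = 649·842401 + 52·90·116820 = 1093435849; y_3 = 649·116820 + 90·842401 = 151632270.
Step 3: Verify x_3² - 52·y_3² = 1195601955878350801 - 1195601955878350800 = 1 (should be 1). ✓

(x_1, y_1) = (649, 90); (x_3, y_3) = (1093435849, 151632270).


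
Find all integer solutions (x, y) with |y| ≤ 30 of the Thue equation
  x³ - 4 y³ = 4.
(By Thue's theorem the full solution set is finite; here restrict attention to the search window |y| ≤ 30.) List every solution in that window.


The equation is x³ - 4y³ = 4. For fixed y, x³ = 4·y³ + 4, so a solution requires the RHS to be a perfect cube.
Strategy: iterate y from -30 to 30, compute RHS = 4·y³ + 4, and check whether it is a (positive or negative) perfect cube.
Check small values of y:
  y = 0: RHS = 4 is not a perfect cube.
  y = 1: RHS = 8 = (2)³ ⇒ x = 2 works.
  y = -1: RHS = 0 = (0)³ ⇒ x = 0 works.
  y = 2: RHS = 36 is not a perfect cube.
  y = -2: RHS = -28 is not a perfect cube.
  y = 3: RHS = 112 is not a perfect cube.
  y = -3: RHS = -104 is not a perfect cube.
Continuing the search up to |y| = 30 finds no further solutions beyond those listed.
Collected solutions: (0, -1), (2, 1).

Solutions (with |y| ≤ 30): (0, -1), (2, 1).


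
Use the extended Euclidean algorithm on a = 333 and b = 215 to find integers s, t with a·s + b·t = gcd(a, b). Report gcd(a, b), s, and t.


Euclidean algorithm on (333, 215) — divide until remainder is 0:
  333 = 1 · 215 + 118
  215 = 1 · 118 + 97
  118 = 1 · 97 + 21
  97 = 4 · 21 + 13
  21 = 1 · 13 + 8
  13 = 1 · 8 + 5
  8 = 1 · 5 + 3
  5 = 1 · 3 + 2
  3 = 1 · 2 + 1
  2 = 2 · 1 + 0
gcd(333, 215) = 1.
Track Bezout coefficients alongside the remainders: start with r₀ = 333 = a·1 + b·0 (s = 1, t = 0) and r₁ = 215 = a·0 + b·1 (s = 0, t = 1); each new remainder r_{k+1} = r_{k-1} − q_k·r_k inherits s_{k+1} = s_{k-1} − q_k·s_k, t_{k+1} = t_{k-1} − q_k·t_k, so r_k = a·s_k + b·t_k at every step:
  q = 1: r = 118, s = 1 − 1·0 = 1, t = 0 − 1·1 = -1  (check: 333·1 + 215·(-1) = 118)
  q = 1: r = 97, s = 0 − 1·1 = -1, t = 1 − 1·(-1) = 2  (check: 333·(-1) + 215·2 = 97)
  q = 1: r = 21, s = 1 − 1·(-1) = 2, t = -1 − 1·2 = -3  (check: 333·2 + 215·(-3) = 21)
  q = 4: r = 13, s = -1 − 4·2 = -9, t = 2 − 4·(-3) = 14  (check: 333·(-9) + 215·14 = 13)
  q = 1: r = 8, s = 2 − 1·(-9) = 11, t = -3 − 1·14 = -17  (check: 333·11 + 215·(-17) = 8)
  q = 1: r = 5, s = -9 − 1·11 = -20, t = 14 − 1·(-17) = 31  (check: 333·(-20) + 215·31 = 5)
  q = 1: r = 3, s = 11 − 1·(-20) = 31, t = -17 − 1·31 = -48  (check: 333·31 + 215·(-48) = 3)
  q = 1: r = 2, s = -20 − 1·31 = -51, t = 31 − 1·(-48) = 79  (check: 333·(-51) + 215·79 = 2)
  q = 1: r = 1, s = 31 − 1·(-51) = 82, t = -48 − 1·79 = -127  (check: 333·82 + 215·(-127) = 1)
The row with r = 1 (the gcd) gives the Bezout coefficients s = 82, t = -127.
Result: 333 · (82) + 215 · (-127) = 1.

gcd(333, 215) = 1; s = 82, t = -127 (check: 333·82 + 215·(-127) = 1).


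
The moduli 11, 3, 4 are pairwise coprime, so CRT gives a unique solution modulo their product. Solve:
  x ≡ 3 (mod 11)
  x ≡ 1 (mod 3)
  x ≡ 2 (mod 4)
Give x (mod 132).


Moduli 11, 3, 4 are pairwise coprime; by CRT there is a unique solution modulo M = 11 · 3 · 4 = 132.
Solve pairwise, accumulating the modulus:
  Start with x ≡ 3 (mod 11).
  Combine with x ≡ 1 (mod 3): since gcd(11, 3) = 1, we get a unique residue mod 33.
    Write x = 3 + 11·t and substitute into x ≡ 1 (mod 3): 11·t ≡ 1 − 3 = -2 (mod 3).
    Reduce coefficients mod 3: 2·t ≡ 1 (mod 3).
    The inverse of 2 mod 3 is 2 (since 2·2 = 4 = 1·3 + 1), so t ≡ 2·1 = 2 ≡ 2 (mod 3).
    Then x = 3 + 11·2 = 25, valid modulo lcm(11, 3) = 33: x ≡ 25 (mod 33).
  Combine with x ≡ 2 (mod 4): since gcd(33, 4) = 1, we get a unique residue mod 132.
    Write x = 25 + 33·t and substitute into x ≡ 2 (mod 4): 33·t ≡ 2 − 25 = -23 (mod 4).
    Reduce coefficients mod 4: 1·t ≡ 1 (mod 4).
    So t ≡ 1 (mod 4).
    Then x = 25 + 33·1 = 58, valid modulo lcm(33, 4) = 132: x ≡ 58 (mod 132).
Verify: 58 mod 11 = 3 ✓, 58 mod 3 = 1 ✓, 58 mod 4 = 2 ✓.

x ≡ 58 (mod 132).


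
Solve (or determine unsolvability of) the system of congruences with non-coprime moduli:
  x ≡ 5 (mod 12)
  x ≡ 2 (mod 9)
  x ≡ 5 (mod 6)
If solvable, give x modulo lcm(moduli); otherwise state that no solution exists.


Moduli 12, 9, 6 are not pairwise coprime, so CRT works modulo lcm(m_i) when all pairwise compatibility conditions hold.
Pairwise compatibility: gcd(m_i, m_j) must divide a_i - a_j for every pair.
Merge one congruence at a time:
  Start: x ≡ 5 (mod 12).
  Combine with x ≡ 2 (mod 9): gcd(12, 9) = 3; 2 - 5 = -3, which IS divisible by 3, so compatible.
    Write x = 5 + 12·t and substitute into x ≡ 2 (mod 9): 12·t ≡ 2 − 5 = -3 (mod 9).
    Divide the congruence (and modulus) by g = 3: 4·t ≡ -1 (mod 3).
    Reduce coefficients mod 3: 1·t ≡ 2 (mod 3).
    So t ≡ 2 (mod 3).
    Then x = 5 + 12·2 = 29, valid modulo lcm(12, 9) = 36: x ≡ 29 (mod 36).
  Combine with x ≡ 5 (mod 6): gcd(36, 6) = 6; 5 - 29 = -24, which IS divisible by 6, so compatible.
    Write x = 29 + 36·t and substitute into x ≡ 5 (mod 6): 36·t ≡ 5 − 29 = -24 (mod 6).
    Divide the congruence (and modulus) by g = 6: 6·t ≡ -4 (mod 1).
    Modulo 1 every t works; take t = 0.
    Then x = 29 + 36·0 = 29, valid modulo lcm(36, 6) = 36: x ≡ 29 (mod 36).
Verify: 29 mod 12 = 5, 29 mod 9 = 2, 29 mod 6 = 5.

x ≡ 29 (mod 36).


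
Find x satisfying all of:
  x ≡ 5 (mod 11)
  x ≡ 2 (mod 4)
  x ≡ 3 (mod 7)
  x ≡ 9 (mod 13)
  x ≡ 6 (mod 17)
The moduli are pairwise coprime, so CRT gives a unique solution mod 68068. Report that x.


Product of moduli M = 11 · 4 · 7 · 13 · 17 = 68068.
Merge one congruence at a time:
  Start: x ≡ 5 (mod 11).
  Combine with x ≡ 2 (mod 4); new modulus lcm = 44.
    Write x = 5 + 11·t and substitute into x ≡ 2 (mod 4): 11·t ≡ 2 − 5 = -3 (mod 4).
    Reduce coefficients mod 4: 3·t ≡ 1 (mod 4).
    The inverse of 3 mod 4 is 3 (since 3·3 = 9 = 2·4 + 1), so t ≡ 3·1 = 3 ≡ 3 (mod 4).
    Then x = 5 + 11·3 = 38, valid modulo lcm(11, 4) = 44: x ≡ 38 (mod 44).
  Combine with x ≡ 3 (mod 7); new modulus lcm = 308.
    Write x = 38 + 44·t and substitute into x ≡ 3 (mod 7): 44·t ≡ 3 − 38 = -35 (mod 7).
    Reduce coefficients mod 7: 2·t ≡ 0 (mod 7).
    The inverse of 2 mod 7 is 4 (since 2·4 = 8 = 1·7 + 1), so t ≡ 4·0 = 0 ≡ 0 (mod 7).
    Then x = 38 + 44·0 = 38, valid modulo lcm(44, 7) = 308: x ≡ 38 (mod 308).
  Combine with x ≡ 9 (mod 13); new modulus lcm = 4004.
    Write x = 38 + 308·t and substitute into x ≡ 9 (mod 13): 308·t ≡ 9 − 38 = -29 (mod 13).
    Reduce coefficients mod 13: 9·t ≡ 10 (mod 13).
    The inverse of 9 mod 13 is 3 (since 9·3 = 27 = 2·13 + 1), so t ≡ 3·10 = 30 ≡ 4 (mod 13).
    Then x = 38 + 308·4 = 1270, valid modulo lcm(308, 13) = 4004: x ≡ 1270 (mod 4004).
  Combine with x ≡ 6 (mod 17); new modulus lcm = 68068.
    Write x = 1270 + 4004·t and substitute into x ≡ 6 (mod 17): 4004·t ≡ 6 − 1270 = -1264 (mod 17).
    Reduce coefficients mod 17: 9·t ≡ 11 (mod 17).
    The inverse of 9 mod 17 is 2 (since 9·2 = 18 = 1·17 + 1), so t ≡ 2·11 = 22 ≡ 5 (mod 17).
    Then x = 1270 + 4004·5 = 21290, valid modulo lcm(4004, 17) = 68068: x ≡ 21290 (mod 68068).
Verify against each original: 21290 mod 11 = 5, 21290 mod 4 = 2, 21290 mod 7 = 3, 21290 mod 13 = 9, 21290 mod 17 = 6.

x ≡ 21290 (mod 68068).
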